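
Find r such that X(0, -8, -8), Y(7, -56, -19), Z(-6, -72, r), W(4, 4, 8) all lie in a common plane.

-58

Normal to plane XYW: n = (-636, -156, 276); plane equation n·P = -960.
Requiring n·Z = -960: (276)r + (15048) = -960.
So r = -58.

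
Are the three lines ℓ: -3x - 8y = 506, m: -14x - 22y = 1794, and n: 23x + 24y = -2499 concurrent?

No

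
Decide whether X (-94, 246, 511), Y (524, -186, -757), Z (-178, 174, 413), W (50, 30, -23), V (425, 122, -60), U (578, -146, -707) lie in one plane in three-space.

The plane through X, Y, Z has normal n = XY × XZ = (-48960, 167076, -80784) and equation n·P = 4422312.
Checking the remaining points: n·W = 4422312, n·V = 4422312, n·U = 4422312.
All equal 4422312, so all 6 points lie in one plane.

Yes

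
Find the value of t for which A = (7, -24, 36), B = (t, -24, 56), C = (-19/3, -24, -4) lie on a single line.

Collinearity requires AB × AC = 0; each component is linear in t.
The y-component gives (40)t + (-1640/3) = 0, so t = 41/3.
The remaining components then also vanish.

41/3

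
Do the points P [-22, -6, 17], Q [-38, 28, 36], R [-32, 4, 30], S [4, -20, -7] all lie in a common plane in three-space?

No

The four points are coplanar iff the 3×3 determinant with rows PQ, PR, PS is zero.
Rows: (-16, 34, 19), (-10, 10, 13), (26, -14, -24).
Expanding along the first row: (-16)(-58) − (34)(-98) + (19)(-120) = 1980.
Nonzero ⇒ not coplanar.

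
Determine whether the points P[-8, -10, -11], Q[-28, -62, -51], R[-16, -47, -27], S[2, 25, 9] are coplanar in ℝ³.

The four points are coplanar iff the 3×3 determinant with rows PQ, PR, PS is zero.
Rows: (-20, -52, -40), (-8, -37, -16), (10, 35, 20).
Expanding along the first row: (-20)(-180) − (-52)(0) + (-40)(90) = 0.
Zero determinant ⇒ coplanar.

Yes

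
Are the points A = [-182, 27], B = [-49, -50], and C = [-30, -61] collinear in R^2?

Yes

AB = (133, -77), AC = (152, -88).
Twice the signed area of △ABC is (133)(-88) − (-77)(152) = 0.
The triangle is degenerate (zero area), so the points are collinear.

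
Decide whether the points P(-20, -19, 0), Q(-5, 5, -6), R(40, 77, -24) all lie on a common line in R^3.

Yes

PQ = (15, 24, -6), PR = (60, 96, -24).
PQ × PR = (0, 0, 0).
The cross product vanishes, so the three points are collinear.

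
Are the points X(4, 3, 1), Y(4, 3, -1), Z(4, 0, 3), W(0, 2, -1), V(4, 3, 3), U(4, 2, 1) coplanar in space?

No

The plane through X, Y, Z has normal n = XY × XZ = (-6, 0, 0) and equation n·P = -24.
Checking the remaining points: n·W = 0, n·V = -24, n·U = -24.
Since n·W = 0 ≠ -24, W is off the plane and the points are not all coplanar.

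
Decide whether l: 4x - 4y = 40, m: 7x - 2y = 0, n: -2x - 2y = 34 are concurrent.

No

The three lines meet at one point iff the augmented coefficient matrix [aᵢ bᵢ cᵢ] has rank < 3, i.e. its determinant vanishes.
Here the determinant is -40.
Nonzero, so no common point exists.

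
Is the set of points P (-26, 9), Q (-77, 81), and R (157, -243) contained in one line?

No

PQ = (-51, 72), PR = (183, -252).
Twice the signed area of △PQR is (-51)(-252) − (72)(183) = -324.
The area is nonzero, so the three points are not collinear.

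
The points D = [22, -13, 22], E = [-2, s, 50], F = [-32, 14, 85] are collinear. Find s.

Collinearity requires DE × DF = 0; each component is linear in s.
The x-component gives (63)s + (63) = 0, so s = -1.
The remaining components then also vanish.

-1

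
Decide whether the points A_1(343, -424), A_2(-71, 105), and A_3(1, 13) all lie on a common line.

A_1A_2 = (-414, 529), A_1A_3 = (-342, 437).
det[A_1A_2; A_1A_3] = (-414)(437) − (529)(-342) = 0.
The determinant is zero, so the points are collinear.

Yes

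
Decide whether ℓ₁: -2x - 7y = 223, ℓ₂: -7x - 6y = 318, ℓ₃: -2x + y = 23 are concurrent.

Yes

Lines aᵢx + bᵢy = cᵢ with pairwise distinct directions are concurrent exactly when det[aᵢ bᵢ cᵢ] = 0.
Here the determinant is 0.
It vanishes, so the lines are concurrent at (-24, -25).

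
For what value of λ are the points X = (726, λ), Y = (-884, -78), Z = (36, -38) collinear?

The three points are collinear iff det[XY; XZ] = 0.
This determinant is linear in λ: (920)λ + (7360) = 0, so λ = -8.

-8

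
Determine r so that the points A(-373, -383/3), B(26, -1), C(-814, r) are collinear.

-803/3

Collinearity: (C − A) must be parallel to (B − A) = (399, 380/3).
Cross-multiplying the components: (r − (-383/3))·(399) = (-441)·(380/3).
Solving gives r = -803/3.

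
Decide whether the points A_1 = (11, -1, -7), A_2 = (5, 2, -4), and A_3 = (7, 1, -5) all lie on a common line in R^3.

A_1A_2 = (-6, 3, 3), A_1A_3 = (-4, 2, 2).
A_1A_2 × A_1A_3 = (0, 0, 0).
The cross product vanishes, so the three points are collinear.

Yes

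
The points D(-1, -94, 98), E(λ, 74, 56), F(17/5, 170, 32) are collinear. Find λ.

9/5

Collinearity requires DE × DF = 0; each component is linear in λ.
The y-component gives (66)λ + (-594/5) = 0, so λ = 9/5.
The remaining components then also vanish.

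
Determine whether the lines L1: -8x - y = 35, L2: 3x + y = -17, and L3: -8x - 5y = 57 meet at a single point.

Lines aᵢx + bᵢy = cᵢ with pairwise distinct directions are concurrent exactly when det[aᵢ bᵢ cᵢ] = 0.
Here the determinant is 14.
Nonzero, so no common point exists.

No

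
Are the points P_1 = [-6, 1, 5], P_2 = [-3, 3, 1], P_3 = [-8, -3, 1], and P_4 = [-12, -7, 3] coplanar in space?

Yes

A normal to the plane through P_1, P_2, P_3 is n = P_1P_2 × P_1P_3 = (-24, 20, -8).
The plane has equation n·P = 124. For P_4: n·P_4 = 124.
Equal, so P_4 lies in the plane and all four are coplanar.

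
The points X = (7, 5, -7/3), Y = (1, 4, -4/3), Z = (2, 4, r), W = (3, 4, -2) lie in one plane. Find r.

Coplanarity ⇔ det[XY; XZ; XW] = 0.
Expanding, this is linear in r: (-2)r + (-10/3) = 0.
So r = -5/3.

-5/3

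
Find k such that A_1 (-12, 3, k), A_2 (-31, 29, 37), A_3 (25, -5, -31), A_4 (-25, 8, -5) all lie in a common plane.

The points are coplanar iff A_1A_2 · (A_1A_3 × A_1A_4) = 0.
Expanding, this is linear in k: (972)k + (14580) = 0.
So k = -15.

-15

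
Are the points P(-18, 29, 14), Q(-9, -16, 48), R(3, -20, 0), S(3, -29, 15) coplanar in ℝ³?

Yes

A normal to the plane through P, Q, R is n = PQ × PR = (2296, 840, 504).
The plane has equation n·X = -9912. For S: n·S = -9912.
Equal, so S lies in the plane and all four are coplanar.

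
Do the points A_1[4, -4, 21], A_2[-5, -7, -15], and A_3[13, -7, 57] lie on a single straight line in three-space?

A_1A_2 = (-9, -3, -36), A_1A_3 = (9, -3, 36).
A_1A_2 × A_1A_3 = (-216, 0, 54).
The cross product is nonzero, so the points do not lie on one line.

No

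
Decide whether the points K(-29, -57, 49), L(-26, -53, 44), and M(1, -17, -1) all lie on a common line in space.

Yes

KL = (3, 4, -5), KM = (30, 40, -50).
Each component of KM is 10 times the corresponding component of KL, so KM = 10·KL and the points are collinear.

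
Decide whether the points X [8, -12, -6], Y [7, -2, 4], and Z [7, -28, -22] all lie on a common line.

XY = (-1, 10, 10), XZ = (-1, -16, -16).
Comparing components 3 and 1: (10)(-1) − (-1)(-16) = -26 ≠ 0, so XY and XZ are not parallel and the points are not collinear.

No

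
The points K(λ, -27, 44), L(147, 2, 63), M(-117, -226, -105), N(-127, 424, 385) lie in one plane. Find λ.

The points are coplanar iff KL · (KM × KN) = 0.
Expanding, this is linear in λ: (2520)λ + (126000) = 0.
So λ = -50.

-50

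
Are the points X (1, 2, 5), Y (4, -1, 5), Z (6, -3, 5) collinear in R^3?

Yes

XY = (3, -3, 0), XZ = (5, -5, 0).
Each component of XZ is 5/3 times the corresponding component of XY, so XZ = 5/3·XY and the points are collinear.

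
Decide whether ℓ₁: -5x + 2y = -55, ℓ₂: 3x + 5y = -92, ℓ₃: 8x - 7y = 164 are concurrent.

The three lines meet at one point iff the augmented coefficient matrix [aᵢ bᵢ cᵢ] has rank < 3, i.e. its determinant vanishes.
Here the determinant is 19.
Nonzero, so no common point exists.

No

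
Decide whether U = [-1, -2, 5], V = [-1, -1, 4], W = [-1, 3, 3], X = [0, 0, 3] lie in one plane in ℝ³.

No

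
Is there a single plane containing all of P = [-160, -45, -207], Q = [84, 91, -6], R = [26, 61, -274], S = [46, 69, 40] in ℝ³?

No

With P as base: PQ = (244, 136, 201), PR = (186, 106, -67), PS = (206, 114, 247).
PR × PS = (33820, -59744, -632).
PQ · (PR × PS) = -136.
Since -136 ≠ 0, the four points are not coplanar.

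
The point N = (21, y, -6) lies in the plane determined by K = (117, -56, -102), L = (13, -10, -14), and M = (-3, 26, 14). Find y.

The plane through K, L, M has equation −1880x + 1504y − 3008z = 2632.
Substituting N: (1504)y + (-21432) = 2632, so y = 16.

16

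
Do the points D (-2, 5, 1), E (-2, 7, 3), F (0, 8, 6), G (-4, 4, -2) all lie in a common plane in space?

Yes

The four points are coplanar iff the 3×3 determinant with rows DE, DF, DG is zero.
Rows: (0, 2, 2), (2, 3, 5), (-2, -1, -3).
Expanding along the first row: (0)(-4) − (2)(4) + (2)(4) = 0.
Zero determinant ⇒ coplanar.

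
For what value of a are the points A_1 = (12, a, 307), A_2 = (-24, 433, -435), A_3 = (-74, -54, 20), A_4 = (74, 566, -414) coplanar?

-179

The points are coplanar iff A_1A_2 · (A_1A_3 × A_1A_4) = 0.
Expanding, this is linear in a: (-45640)a + (-8169560) = 0.
So a = -179.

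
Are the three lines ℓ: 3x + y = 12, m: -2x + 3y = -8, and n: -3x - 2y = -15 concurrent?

Intersecting ℓ and m: solving the 2×2 system gives (x, y) = (4, 0).
Substitute into n: (-3)(4) + (-2)(0) = -12.
But n requires -15 ≠ -12, so the three lines have no common point.

No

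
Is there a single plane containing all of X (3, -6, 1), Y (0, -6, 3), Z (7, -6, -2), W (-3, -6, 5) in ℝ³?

The four points are coplanar iff the 3×3 determinant with rows XY, XZ, XW is zero.
Rows: (-3, 0, 2), (4, 0, -3), (-6, 0, 4).
Expanding along the first row: (-3)(0) − (0)(-2) + (2)(0) = 0.
Zero determinant ⇒ coplanar.

Yes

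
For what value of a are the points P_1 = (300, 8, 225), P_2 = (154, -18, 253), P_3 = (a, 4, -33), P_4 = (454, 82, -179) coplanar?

66

Coplanarity ⇔ det[P_1P_2; P_1P_3; P_1P_4] = 0.
Expanding, this is linear in a: (-8432)a + (556512) = 0.
So a = 66.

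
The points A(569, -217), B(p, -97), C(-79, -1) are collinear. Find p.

Collinearity: (B − A) must be parallel to (C − A) = (-648, 216).
Cross-multiplying the components: (p − 569)·(216) = (120)·(-648).
Solving gives p = 209.

209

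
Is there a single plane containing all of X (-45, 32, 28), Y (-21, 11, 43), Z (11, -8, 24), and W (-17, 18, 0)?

Yes

With X as base: XY = (24, -21, 15), XZ = (56, -40, -4), XW = (28, -14, -28).
XZ × XW = (1064, 1456, 336).
XY · (XZ × XW) = 0.
The scalar triple product vanishes, so the four points are coplanar.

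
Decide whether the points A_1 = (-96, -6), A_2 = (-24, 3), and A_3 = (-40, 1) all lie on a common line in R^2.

Yes

A_1A_2 = (72, 9), A_1A_3 = (56, 7).
det[A_1A_2; A_1A_3] = (72)(7) − (9)(56) = 0.
The determinant is zero, so the points are collinear.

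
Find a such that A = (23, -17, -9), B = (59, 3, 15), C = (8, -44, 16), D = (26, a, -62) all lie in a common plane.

14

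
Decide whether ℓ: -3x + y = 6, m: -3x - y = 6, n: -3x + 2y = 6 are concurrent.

The three lines meet at one point iff the augmented coefficient matrix [aᵢ bᵢ cᵢ] has rank < 3, i.e. its determinant vanishes.
Here the determinant is 0.
It vanishes, so the lines are concurrent at (-2, 0).

Yes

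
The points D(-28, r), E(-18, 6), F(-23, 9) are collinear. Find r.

12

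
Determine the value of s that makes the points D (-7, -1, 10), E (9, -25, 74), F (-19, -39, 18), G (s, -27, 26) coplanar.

Coplanarity ⇔ det[DE; DF; DG] = 0.
Expanding, this is linear in s: (2240)s + (24640) = 0.
So s = -11.

-11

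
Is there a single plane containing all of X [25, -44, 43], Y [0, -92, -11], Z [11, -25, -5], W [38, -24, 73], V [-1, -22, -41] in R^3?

Yes

The plane through X, Y, Z has normal n = XY × XZ = (3330, -444, -1147) and equation n·P = 53465.
Checking the remaining points: n·W = 53465, n·V = 53465.
All equal 53465, so all 5 points lie in one plane.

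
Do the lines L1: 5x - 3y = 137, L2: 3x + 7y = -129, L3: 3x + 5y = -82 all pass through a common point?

No

Intersecting L1 and L2: solving the 2×2 system gives (x, y) = (13, -24).
Substitute into L3: (3)(13) + (5)(-24) = -81.
But L3 requires -82 ≠ -81, so the three lines have no common point.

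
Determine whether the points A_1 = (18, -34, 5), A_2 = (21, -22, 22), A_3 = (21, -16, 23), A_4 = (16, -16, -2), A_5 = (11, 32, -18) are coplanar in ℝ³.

No

The plane through A_1, A_2, A_3 has normal n = A_1A_2 × A_1A_3 = (-90, -3, 18) and equation n·P = -1428.
Checking the remaining points: n·A_4 = -1428, n·A_5 = -1410.
Since n·A_5 = -1410 ≠ -1428, A_5 is off the plane and the points are not all coplanar.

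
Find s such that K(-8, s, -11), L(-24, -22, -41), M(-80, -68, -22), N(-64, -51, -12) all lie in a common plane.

The points are coplanar iff KL · (KM × KN) = 0.
Expanding, this is linear in s: (-864)s + (0) = 0.
So s = 0.

0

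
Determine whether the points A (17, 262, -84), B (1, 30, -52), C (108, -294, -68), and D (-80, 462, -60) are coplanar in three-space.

The four points are coplanar iff the 3×3 determinant with rows AB, AC, AD is zero.
Rows: (-16, -232, 32), (91, -556, 16), (-97, 200, 24).
Expanding along the first row: (-16)(-16544) − (-232)(3736) + (32)(-35732) = -11968.
Nonzero ⇒ not coplanar.

No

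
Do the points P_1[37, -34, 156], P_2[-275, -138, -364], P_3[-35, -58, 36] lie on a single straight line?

P_1P_2 = (-312, -104, -520), P_1P_3 = (-72, -24, -120).
P_1P_2 × P_1P_3 = (0, 0, 0).
The cross product vanishes, so the three points are collinear.

Yes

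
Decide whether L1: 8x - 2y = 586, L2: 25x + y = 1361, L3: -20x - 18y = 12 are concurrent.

Intersecting L1 and L2: solving the 2×2 system gives (x, y) = (1654/29, -1881/29).
Substitute into L3: (-20)(1654/29) + (-18)(-1881/29) = 778/29.
But L3 requires 12 ≠ 778/29, so the three lines have no common point.

No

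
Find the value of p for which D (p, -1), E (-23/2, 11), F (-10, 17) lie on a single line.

-29/2

The three points are collinear iff det[DE; DF] = 0.
This determinant is linear in p: (-6)p + (-87) = 0, so p = -29/2.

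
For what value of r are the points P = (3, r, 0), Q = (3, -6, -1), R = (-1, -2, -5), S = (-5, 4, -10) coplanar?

-8

Coplanarity ⇔ det[PQ; PR; PS] = 0.
Expanding, this is linear in r: (4)r + (32) = 0.
So r = -8.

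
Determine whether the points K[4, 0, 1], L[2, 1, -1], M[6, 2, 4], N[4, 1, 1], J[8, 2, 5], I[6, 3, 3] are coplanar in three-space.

No

The plane through K, L, M has normal n = KL × KM = (7, 2, -6) and equation n·P = 22.
Checking the remaining points: n·N = 24, n·J = 30, n·I = 30.
Since n·N = 24 ≠ 22, N is off the plane and the points are not all coplanar.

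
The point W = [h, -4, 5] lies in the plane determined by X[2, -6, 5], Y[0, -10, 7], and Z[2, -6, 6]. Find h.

3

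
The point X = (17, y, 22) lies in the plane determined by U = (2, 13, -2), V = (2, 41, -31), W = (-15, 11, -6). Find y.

-5

The plane through U, V, W has equation −170x + 493y + 476z = 5117.
Substituting X: (493)y + (7582) = 5117, so y = -5.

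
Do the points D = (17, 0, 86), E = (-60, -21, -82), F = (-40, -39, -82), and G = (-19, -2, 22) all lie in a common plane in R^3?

Yes

The four points are coplanar iff the 3×3 determinant with rows DE, DF, DG is zero.
Rows: (-77, -21, -168), (-57, -39, -168), (-36, -2, -64).
Expanding along the first row: (-77)(2160) − (-21)(-2400) + (-168)(-1290) = 0.
Zero determinant ⇒ coplanar.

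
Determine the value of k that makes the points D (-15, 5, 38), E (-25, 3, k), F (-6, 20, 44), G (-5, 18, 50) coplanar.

Normal to plane DFG: n = (102, -48, -33); plane equation n·P = -3024.
Requiring n·E = -3024: (-33)k + (-2694) = -3024.
So k = 10.

10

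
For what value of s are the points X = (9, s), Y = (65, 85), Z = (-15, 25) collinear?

The three points are collinear iff det[XY; XZ] = 0.
This determinant is linear in s: (-80)s + (3440) = 0, so s = 43.

43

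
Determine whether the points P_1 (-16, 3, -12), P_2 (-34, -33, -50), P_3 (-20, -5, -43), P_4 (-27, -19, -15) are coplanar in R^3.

The four points are coplanar iff the 3×3 determinant with rows P_1P_2, P_1P_3, P_1P_4 is zero.
Rows: (-18, -36, -38), (-4, -8, -31), (-11, -22, -3).
Expanding along the first row: (-18)(-658) − (-36)(-329) + (-38)(0) = 0.
Zero determinant ⇒ coplanar.

Yes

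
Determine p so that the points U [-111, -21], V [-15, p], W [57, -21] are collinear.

The three points are collinear iff det[UV; UW] = 0.
This determinant is linear in p: (-168)p + (-3528) = 0, so p = -21.

-21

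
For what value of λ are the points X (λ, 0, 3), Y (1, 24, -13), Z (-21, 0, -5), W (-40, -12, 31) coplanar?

Coplanarity ⇔ det[XY; XZ; XW] = 0.
Expanding, this is linear in λ: (768)λ + (17664) = 0.
So λ = -23.

-23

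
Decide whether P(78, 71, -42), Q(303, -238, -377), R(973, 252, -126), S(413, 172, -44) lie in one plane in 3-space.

Yes

A normal to the plane through P, Q, R is n = PQ × PR = (86591, -280925, 317280).
The plane has equation n·X = -26517337. For S: n·S = -26517337.
Equal, so S lies in the plane and all four are coplanar.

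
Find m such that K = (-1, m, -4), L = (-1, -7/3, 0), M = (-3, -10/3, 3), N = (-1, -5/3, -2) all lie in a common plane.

-1

Coplanarity ⇔ det[KL; KM; KN] = 0.
Expanding, this is linear in m: (4)m + (4) = 0.
So m = -1.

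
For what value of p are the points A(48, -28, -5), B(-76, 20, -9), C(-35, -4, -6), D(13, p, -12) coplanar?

14

Normal to plane ABC: n = (48, 208, 1008); plane equation n·P = -8560.
Requiring n·D = -8560: (208)p + (-11472) = -8560.
So p = 14.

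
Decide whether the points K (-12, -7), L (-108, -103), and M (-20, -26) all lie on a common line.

No

KL = (-96, -96), KM = (-8, -19).
det[KL; KM] = (-96)(-19) − (-96)(-8) = 1056.
The determinant is nonzero, so they are not collinear.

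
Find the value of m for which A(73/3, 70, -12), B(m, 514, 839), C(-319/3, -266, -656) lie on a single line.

197

Collinearity requires AB × AC = 0; each component is linear in m.
The y-component gives (644)m + (-126868) = 0, so m = 197.
The remaining components then also vanish.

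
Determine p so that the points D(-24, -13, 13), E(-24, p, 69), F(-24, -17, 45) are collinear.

-20

Direction DF = (0, -4, 32). From the z-coordinate of E, the parameter along the line is τ = (69 − 13)/32 = 7/4.
Then p = (-13) + 7/4·(-4) = -20.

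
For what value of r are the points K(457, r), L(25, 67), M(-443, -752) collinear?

823

Collinearity: (K − L) must be parallel to (M − L) = (-468, -819).
Cross-multiplying the components: (r − 67)·(-468) = (432)·(-819).
Solving gives r = 823.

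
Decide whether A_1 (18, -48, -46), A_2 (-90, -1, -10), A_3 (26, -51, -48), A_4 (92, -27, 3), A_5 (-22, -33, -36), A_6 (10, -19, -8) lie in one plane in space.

Yes

The plane through A_1, A_2, A_3 has normal n = A_1A_2 × A_1A_3 = (14, 72, -52) and equation n·P = -812.
Checking the remaining points: n·A_4 = -812, n·A_5 = -812, n·A_6 = -812.
All equal -812, so all 6 points lie in one plane.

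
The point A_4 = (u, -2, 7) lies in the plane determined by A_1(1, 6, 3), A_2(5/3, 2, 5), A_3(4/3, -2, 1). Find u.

Coplanarity requires A_1A_2 · (A_1A_3 × A_1A_4) = 0.
A_1A_2 = (2/3, -4, 2), A_1A_3 = (1/3, -8, -2); the triple product is linear in u with coefficient 24 and constant term -56.
Setting it to zero: u = 7/3.

7/3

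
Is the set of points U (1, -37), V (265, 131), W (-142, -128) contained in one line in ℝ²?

Yes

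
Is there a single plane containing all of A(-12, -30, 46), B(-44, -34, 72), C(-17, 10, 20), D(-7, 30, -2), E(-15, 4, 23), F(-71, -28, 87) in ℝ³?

Yes

The plane through A, B, C has normal n = AB × AC = (-936, -962, -1300) and equation n·P = -19708.
Checking the remaining points: n·D = -19708, n·E = -19708, n·F = -19708.
All equal -19708, so all 6 points lie in one plane.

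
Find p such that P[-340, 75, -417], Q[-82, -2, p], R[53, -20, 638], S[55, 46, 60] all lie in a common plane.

404

Normal to plane PRS: n = (-14720, 229264, 26128); plane equation n·X = 11304224.
Requiring n·Q = 11304224: (26128)p + (748512) = 11304224.
So p = 404.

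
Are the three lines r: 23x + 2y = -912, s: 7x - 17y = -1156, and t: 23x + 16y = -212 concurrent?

Intersecting r and s: solving the 2×2 system gives (x, y) = (-17816/405, 20204/405).
Substitute into t: (23)(-17816/405) + (16)(20204/405) = -86504/405.
But t requires -212 ≠ -86504/405, so the three lines have no common point.

No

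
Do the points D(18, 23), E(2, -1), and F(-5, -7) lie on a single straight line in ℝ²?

DE = (-16, -24), DF = (-23, -30).
If collinear, DF would be a scalar multiple of DE. But (-16)·(-30) ≠ (-24)·(-23) (difference -72), so they are not parallel; the points are not collinear.

No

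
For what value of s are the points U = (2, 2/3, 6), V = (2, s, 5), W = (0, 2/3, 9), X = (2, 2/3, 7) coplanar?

2/3

Normal to plane UWX: n = (0, 2, 0); plane equation n·P = 4/3.
Requiring n·V = 4/3: (2)s + (0) = 4/3.
So s = 2/3.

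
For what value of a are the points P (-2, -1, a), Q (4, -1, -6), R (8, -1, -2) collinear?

-12

Direction QR = (4, 0, 4). From the x-coordinate of P, the parameter along the line is τ = (-2 − 4)/4 = -3/2.
Then a = (-6) + (-3/2)·(4) = -12.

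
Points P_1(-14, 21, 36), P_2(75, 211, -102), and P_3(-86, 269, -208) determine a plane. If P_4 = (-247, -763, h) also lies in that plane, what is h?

651

Coplanarity requires P_1P_2 · (P_1P_3 × P_1P_4) = 0.
P_1P_2 = (89, 190, -138), P_1P_3 = (-72, 248, -244); the triple product is linear in h with coefficient 35752 and constant term -23274552.
Setting it to zero: h = 651.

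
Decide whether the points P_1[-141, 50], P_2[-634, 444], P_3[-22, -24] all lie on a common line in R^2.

P_1P_2 = (-493, 394), P_1P_3 = (119, -74).
Twice the signed area of △P_1P_2P_3 is (-493)(-74) − (394)(119) = -10404.
The area is nonzero, so the three points are not collinear.

No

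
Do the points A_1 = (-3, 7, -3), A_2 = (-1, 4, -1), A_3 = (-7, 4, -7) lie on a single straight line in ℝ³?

No

A_1A_2 = (2, -3, 2), A_1A_3 = (-4, -3, -4).
A_1A_2 × A_1A_3 = (18, 0, -18).
The cross product is nonzero, so the points do not lie on one line.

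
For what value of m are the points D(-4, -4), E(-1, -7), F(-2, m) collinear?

Collinearity: (F − D) must be parallel to (E − D) = (3, -3).
Cross-multiplying the components: (m − (-4))·(3) = (2)·(-3).
Solving gives m = -6.

-6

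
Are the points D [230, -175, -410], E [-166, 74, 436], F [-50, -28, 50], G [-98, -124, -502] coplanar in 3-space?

With D as base: DE = (-396, 249, 846), DF = (-280, 147, 460), DG = (-328, 51, -92).
DF × DG = (-36984, -176640, 33936).
DE · (DF × DG) = -627840.
Since -627840 ≠ 0, the four points are not coplanar.

No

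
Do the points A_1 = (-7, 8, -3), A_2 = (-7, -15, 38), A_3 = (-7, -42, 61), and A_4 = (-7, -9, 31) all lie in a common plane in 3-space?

With A_1 as base: A_1A_2 = (0, -23, 41), A_1A_3 = (0, -50, 64), A_1A_4 = (0, -17, 34).
A_1A_3 × A_1A_4 = (-612, 0, 0).
A_1A_2 · (A_1A_3 × A_1A_4) = 0.
The scalar triple product vanishes, so the four points are coplanar.

Yes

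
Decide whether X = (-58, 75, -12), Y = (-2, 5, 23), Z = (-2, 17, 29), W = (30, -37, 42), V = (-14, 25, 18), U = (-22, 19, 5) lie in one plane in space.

The plane through X, Y, Z has normal n = XY × XZ = (-840, -336, 672) and equation n·P = 15456.
Checking the remaining points: n·W = 15456, n·V = 15456, n·U = 15456.
All equal 15456, so all 6 points lie in one plane.

Yes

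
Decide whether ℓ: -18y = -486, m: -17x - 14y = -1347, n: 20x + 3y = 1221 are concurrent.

Lines aᵢx + bᵢy = cᵢ with pairwise distinct directions are concurrent exactly when det[aᵢ bᵢ cᵢ] = 0.
Here the determinant is 0.
It vanishes, so the lines are concurrent at (57, 27).

Yes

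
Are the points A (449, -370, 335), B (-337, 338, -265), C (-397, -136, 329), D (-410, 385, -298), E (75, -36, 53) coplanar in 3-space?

Yes

The plane through A, B, C has normal n = AB × AC = (136152, 502884, 415044) and equation n·P = 14104908.
Checking the remaining points: n·D = 14104908, n·E = 14104908.
All equal 14104908, so all 5 points lie in one plane.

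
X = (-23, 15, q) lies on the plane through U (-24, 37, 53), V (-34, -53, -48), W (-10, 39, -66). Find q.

-2

The plane through U, V, W has equation 10912x − 2604y + 1240z = -292516.
Substituting X: (1240)q + (-290036) = -292516, so q = -2.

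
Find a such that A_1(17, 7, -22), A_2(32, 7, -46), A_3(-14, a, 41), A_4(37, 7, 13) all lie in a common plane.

Normal to plane A_1A_2A_4: n = (0, -1005, 0); plane equation n·P = -7035.
Requiring n·A_3 = -7035: (-1005)a + (0) = -7035.
So a = 7.

7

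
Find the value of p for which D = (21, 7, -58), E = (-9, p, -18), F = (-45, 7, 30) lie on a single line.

7

Collinearity requires DE × DF = 0; each component is linear in p.
The x-component gives (88)p + (-616) = 0, so p = 7.
The remaining components then also vanish.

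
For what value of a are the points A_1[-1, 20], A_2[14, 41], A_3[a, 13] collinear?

-6

The three points are collinear iff det[A_1A_2; A_1A_3] = 0.
This determinant is linear in a: (-21)a + (-126) = 0, so a = -6.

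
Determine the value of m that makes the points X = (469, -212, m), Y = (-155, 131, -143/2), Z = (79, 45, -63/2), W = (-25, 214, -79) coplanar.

61

The points are coplanar iff XY · (XZ × XW) = 0.
Expanding, this is linear in m: (-30602)m + (1866722) = 0.
So m = 61.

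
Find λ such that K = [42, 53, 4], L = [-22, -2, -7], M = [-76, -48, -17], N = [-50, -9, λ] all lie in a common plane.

Normal to plane KLM: n = (44, -46, -26); plane equation n·P = -694.
Requiring n·N = -694: (-26)λ + (-1786) = -694.
So λ = -42.

-42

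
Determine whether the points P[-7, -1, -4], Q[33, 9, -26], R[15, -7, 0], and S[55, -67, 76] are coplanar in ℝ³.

Yes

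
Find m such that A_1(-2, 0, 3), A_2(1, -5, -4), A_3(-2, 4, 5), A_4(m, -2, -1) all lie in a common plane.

0

Coplanarity ⇔ det[A_1A_2; A_1A_3; A_1A_4] = 0.
Expanding, this is linear in m: (18)m + (0) = 0.
So m = 0.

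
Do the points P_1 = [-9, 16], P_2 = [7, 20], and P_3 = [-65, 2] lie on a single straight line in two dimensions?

Yes

P_1P_2 = (16, 4), P_1P_3 = (-56, -14).
det[P_1P_2; P_1P_3] = (16)(-14) − (4)(-56) = 0.
The determinant is zero, so the points are collinear.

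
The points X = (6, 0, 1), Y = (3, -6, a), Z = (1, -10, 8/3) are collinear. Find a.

2

Direction XZ = (-5, -10, 5/3). From the x-coordinate of Y, the parameter along the line is τ = (3 − 6)/(-5) = 3/5.
Then a = 1 + 3/5·(5/3) = 2.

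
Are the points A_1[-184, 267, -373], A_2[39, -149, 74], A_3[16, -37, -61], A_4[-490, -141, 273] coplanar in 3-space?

With A_1 as base: A_1A_2 = (223, -416, 447), A_1A_3 = (200, -304, 312), A_1A_4 = (-306, -408, 646).
A_1A_3 × A_1A_4 = (-69088, -224672, -174624).
A_1A_2 · (A_1A_3 × A_1A_4) = 0.
The scalar triple product vanishes, so the four points are coplanar.

Yes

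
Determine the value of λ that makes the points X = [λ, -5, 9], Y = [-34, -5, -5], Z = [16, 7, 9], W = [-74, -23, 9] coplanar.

The points are coplanar iff XY · (XZ × XW) = 0.
Expanding, this is linear in λ: (-420)λ + (-8400) = 0.
So λ = -20.

-20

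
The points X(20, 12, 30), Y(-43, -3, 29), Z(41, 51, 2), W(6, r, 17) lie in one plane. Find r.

24

The points are coplanar iff XY · (XZ × XW) = 0.
Expanding, this is linear in r: (-1785)r + (42840) = 0.
So r = 24.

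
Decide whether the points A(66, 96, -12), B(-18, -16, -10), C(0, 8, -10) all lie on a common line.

AB = (-84, -112, 2), AC = (-66, -88, 2).
Comparing components 2 and 3: (-112)(2) − (2)(-88) = -48 ≠ 0, so AB and AC are not parallel and the points are not collinear.

No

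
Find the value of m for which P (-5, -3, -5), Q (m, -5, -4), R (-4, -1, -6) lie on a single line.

-6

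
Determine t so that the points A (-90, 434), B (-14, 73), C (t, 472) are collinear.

-98

Collinearity: (C − A) must be parallel to (B − A) = (76, -361).
Cross-multiplying the components: (t − (-90))·(-361) = (38)·(76).
Solving gives t = -98.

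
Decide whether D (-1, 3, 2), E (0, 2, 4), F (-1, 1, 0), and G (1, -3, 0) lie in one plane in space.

The four points are coplanar iff the 3×3 determinant with rows DE, DF, DG is zero.
Rows: (1, -1, 2), (0, -2, -2), (2, -6, -2).
Expanding along the first row: (1)(-8) − (-1)(4) + (2)(4) = 4.
Nonzero ⇒ not coplanar.

No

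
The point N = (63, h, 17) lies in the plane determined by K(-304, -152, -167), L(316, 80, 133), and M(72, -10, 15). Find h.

The plane through K, L, M has equation −376x − 40y + 808z = -14552.
Substituting N: (-40)h + (-9952) = -14552, so h = 115.

115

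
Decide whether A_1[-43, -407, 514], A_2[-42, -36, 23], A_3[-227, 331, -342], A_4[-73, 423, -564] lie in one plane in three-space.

A normal to the plane through A_1, A_2, A_3 is n = A_1A_2 × A_1A_3 = (44782, 91200, 69002).
The plane has equation n·P = -3576998. For A_4: n·A_4 = -3608614.
-3608614 ≠ -3576998, so A_4 is off the plane.

No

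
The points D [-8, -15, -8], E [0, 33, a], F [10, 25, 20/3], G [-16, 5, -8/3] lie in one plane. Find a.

The points are coplanar iff DE · (DF × DG) = 0.
Expanding, this is linear in a: (680)a + (-5440) = 0.
So a = 8.

8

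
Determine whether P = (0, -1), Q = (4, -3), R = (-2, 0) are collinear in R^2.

PQ = (4, -2), PR = (-2, 1).
Twice the signed area of △PQR is (4)(1) − (-2)(-2) = 0.
The triangle is degenerate (zero area), so the points are collinear.

Yes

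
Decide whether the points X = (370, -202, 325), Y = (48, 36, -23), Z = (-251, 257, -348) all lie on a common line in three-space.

XY = (-322, 238, -348), XZ = (-621, 459, -673).
Comparing components 2 and 3: (238)(-673) − (-348)(459) = -442 ≠ 0, so XY and XZ are not parallel and the points are not collinear.

No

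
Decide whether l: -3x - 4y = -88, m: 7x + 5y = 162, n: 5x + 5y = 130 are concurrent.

Yes

Intersecting l and m: solving the 2×2 system gives (x, y) = (16, 10).
Substitute into n: (5)(16) + (5)(10) = 130.
This equals 130, so (16, 10) lies on all three lines and they are concurrent.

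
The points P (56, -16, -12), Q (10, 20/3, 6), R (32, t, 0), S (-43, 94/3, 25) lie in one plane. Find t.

-2

The points are coplanar iff PQ · (PR × PS) = 0.
Expanding, this is linear in t: (80)t + (160) = 0.
So t = -2.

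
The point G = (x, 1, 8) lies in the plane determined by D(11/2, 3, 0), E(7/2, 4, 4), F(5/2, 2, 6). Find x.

3/2

The plane through D, E, F has equation 10x + 5z = 55.
Substituting G: (10)x + (40) = 55, so x = 3/2.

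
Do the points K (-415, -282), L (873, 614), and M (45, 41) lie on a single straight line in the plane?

KL = (1288, 896), KM = (460, 323).
det[KL; KM] = (1288)(323) − (896)(460) = 3864.
The determinant is nonzero, so they are not collinear.

No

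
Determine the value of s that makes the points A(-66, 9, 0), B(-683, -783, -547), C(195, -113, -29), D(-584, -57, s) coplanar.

Coplanarity ⇔ det[AB; AC; AD] = 0.
Expanding, this is linear in s: (281986)s + (33274348) = 0.
So s = -118.

-118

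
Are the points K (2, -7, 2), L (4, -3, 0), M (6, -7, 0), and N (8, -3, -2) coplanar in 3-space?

With K as base: KL = (2, 4, -2), KM = (4, 0, -2), KN = (6, 4, -4).
KM × KN = (8, 4, 16).
KL · (KM × KN) = 0.
The scalar triple product vanishes, so the four points are coplanar.

Yes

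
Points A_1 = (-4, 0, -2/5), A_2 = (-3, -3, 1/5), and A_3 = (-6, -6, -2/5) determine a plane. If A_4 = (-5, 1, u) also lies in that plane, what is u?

-4/5

A normal to the plane is n = A_1A_2 × A_1A_3 = (18/5, -6/5, -12).
A_4 lies in the plane iff n · A_1A_4 = 0.
This gives (-12)u + (-48/5) = 0, so u = -4/5.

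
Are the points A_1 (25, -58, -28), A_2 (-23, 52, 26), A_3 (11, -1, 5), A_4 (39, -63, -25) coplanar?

Yes

With A_1 as base: A_1A_2 = (-48, 110, 54), A_1A_3 = (-14, 57, 33), A_1A_4 = (14, -5, 3).
A_1A_3 × A_1A_4 = (336, 504, -728).
A_1A_2 · (A_1A_3 × A_1A_4) = 0.
The scalar triple product vanishes, so the four points are coplanar.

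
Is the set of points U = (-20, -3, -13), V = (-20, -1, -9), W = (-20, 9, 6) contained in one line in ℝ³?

No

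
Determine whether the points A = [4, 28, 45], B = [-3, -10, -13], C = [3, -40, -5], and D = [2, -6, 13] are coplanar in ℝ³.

Yes

The four points are coplanar iff the 3×3 determinant with rows AB, AC, AD is zero.
Rows: (-7, -38, -58), (-1, -68, -50), (-2, -34, -32).
Expanding along the first row: (-7)(476) − (-38)(-68) + (-58)(-102) = 0.
Zero determinant ⇒ coplanar.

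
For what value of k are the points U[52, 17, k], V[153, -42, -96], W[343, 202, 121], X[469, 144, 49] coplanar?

-26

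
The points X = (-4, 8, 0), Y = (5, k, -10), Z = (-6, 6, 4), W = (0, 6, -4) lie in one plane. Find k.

Normal to plane XZW: n = (16, 8, 12); plane equation n·P = 0.
Requiring n·Y = 0: (8)k + (-40) = 0.
So k = 5.

5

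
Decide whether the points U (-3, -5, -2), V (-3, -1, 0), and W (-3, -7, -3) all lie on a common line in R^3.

UV = (0, 4, 2), UW = (0, -2, -1).
UV × UW = (0, 0, 0).
The cross product vanishes, so the three points are collinear.

Yes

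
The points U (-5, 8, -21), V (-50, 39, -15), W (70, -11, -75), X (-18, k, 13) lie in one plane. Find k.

Coplanarity ⇔ det[UV; UW; UX] = 0.
Expanding, this is linear in k: (-1980)k + (-13860) = 0.
So k = -7.

-7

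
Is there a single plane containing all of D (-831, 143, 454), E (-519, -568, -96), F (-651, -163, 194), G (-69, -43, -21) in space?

No

A normal to the plane through D, E, F is n = DE × DF = (16560, -17880, 32508).
The plane has equation n·P = -1559568. For G: n·G = -1056468.
-1056468 ≠ -1559568, so G is off the plane.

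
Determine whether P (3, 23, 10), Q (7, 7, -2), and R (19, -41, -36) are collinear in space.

No

PQ = (4, -16, -12), PR = (16, -64, -46).
Comparing components 2 and 3: (-16)(-46) − (-12)(-64) = -32 ≠ 0, so PQ and PR are not parallel and the points are not collinear.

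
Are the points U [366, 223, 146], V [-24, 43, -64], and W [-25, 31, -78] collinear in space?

UV = (-390, -180, -210), UW = (-391, -192, -224).
Comparing components 3 and 1: (-210)(-391) − (-390)(-224) = -5250 ≠ 0, so UV and UW are not parallel and the points are not collinear.

No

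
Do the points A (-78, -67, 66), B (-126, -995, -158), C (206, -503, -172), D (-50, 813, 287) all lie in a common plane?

No

A normal to the plane through A, B, C is n = AB × AC = (123200, -75040, 284480).
The plane has equation n·P = 14193760. For D: n·D = 14478240.
14478240 ≠ 14193760, so D is off the plane.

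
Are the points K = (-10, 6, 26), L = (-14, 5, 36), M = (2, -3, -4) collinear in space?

KL = (-4, -1, 10), KM = (12, -9, -30).
Comparing components 2 and 3: (-1)(-30) − (10)(-9) = 120 ≠ 0, so KL and KM are not parallel and the points are not collinear.

No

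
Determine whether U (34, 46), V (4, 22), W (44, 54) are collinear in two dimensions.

UV = (-30, -24), UW = (10, 8).
det[UV; UW] = (-30)(8) − (-24)(10) = 0.
The determinant is zero, so the points are collinear.

Yes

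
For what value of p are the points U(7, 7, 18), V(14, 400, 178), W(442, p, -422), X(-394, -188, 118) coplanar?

Normal to plane UVX: n = (70500, -64860, 156228); plane equation n·P = 2851584.
Requiring n·W = 2851584: (-64860)p + (-34767216) = 2851584.
So p = -580.

-580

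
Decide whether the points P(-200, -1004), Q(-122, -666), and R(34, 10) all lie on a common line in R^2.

PQ = (78, 338), PR = (234, 1014).
Checking proportionality: PR = 3·PQ, so the vectors are parallel and the points are collinear.

Yes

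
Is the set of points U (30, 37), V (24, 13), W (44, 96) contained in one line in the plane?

UV = (-6, -24), UW = (14, 59).
If collinear, UW would be a scalar multiple of UV. But (-6)·(59) ≠ (-24)·(14) (difference -18), so they are not parallel; the points are not collinear.

No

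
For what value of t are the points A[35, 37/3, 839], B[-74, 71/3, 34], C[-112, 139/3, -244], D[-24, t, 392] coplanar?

-184/3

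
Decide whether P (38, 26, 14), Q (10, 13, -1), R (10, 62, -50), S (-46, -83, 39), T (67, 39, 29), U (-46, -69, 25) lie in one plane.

The plane through P, Q, R has normal n = PQ × PR = (1372, -1372, -1372) and equation n·X = -2744.
Checking the remaining points: n·S = -2744, n·T = -1372, n·U = -2744.
Since n·T = -1372 ≠ -2744, T is off the plane and the points are not all coplanar.

No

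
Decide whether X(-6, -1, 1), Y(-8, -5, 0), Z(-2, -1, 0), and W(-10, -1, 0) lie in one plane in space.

A normal to the plane through X, Y, Z is n = XY × XZ = (4, -6, 16).
The plane has equation n·P = -2. For W: n·W = -34.
-34 ≠ -2, so W is off the plane.

No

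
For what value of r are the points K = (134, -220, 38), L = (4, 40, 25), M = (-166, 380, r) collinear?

Direction KL = (-130, 260, -13). From the x-coordinate of M, the parameter along the line is τ = (-166 − 134)/(-130) = 30/13.
Then r = 38 + 30/13·(-13) = 8.

8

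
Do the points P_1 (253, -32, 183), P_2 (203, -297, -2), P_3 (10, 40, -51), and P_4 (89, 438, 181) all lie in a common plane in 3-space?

With P_1 as base: P_1P_2 = (-50, -265, -185), P_1P_3 = (-243, 72, -234), P_1P_4 = (-164, 470, -2).
P_1P_3 × P_1P_4 = (109836, 37890, -102402).
P_1P_2 · (P_1P_3 × P_1P_4) = 3411720.
Since 3411720 ≠ 0, the four points are not coplanar.

No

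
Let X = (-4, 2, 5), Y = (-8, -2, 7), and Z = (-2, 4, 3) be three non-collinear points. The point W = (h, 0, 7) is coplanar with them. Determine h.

A normal to the plane is n = XY × XZ = (4, -4, 0).
W lies in the plane iff n · XW = 0.
This gives (4)h + (24) = 0, so h = -6.

-6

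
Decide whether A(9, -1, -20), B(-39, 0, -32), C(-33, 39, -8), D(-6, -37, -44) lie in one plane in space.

No

A normal to the plane through A, B, C is n = AB × AC = (492, 1080, -1878).
The plane has equation n·P = 40908. For D: n·D = 39720.
39720 ≠ 40908, so D is off the plane.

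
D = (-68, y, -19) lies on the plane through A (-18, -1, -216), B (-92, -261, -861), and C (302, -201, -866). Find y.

67

Coplanarity requires AB · (AC × AD) = 0.
AB = (-74, -260, -645), AC = (320, -200, -650); the triple product is linear in y with coefficient -254500 and constant term 17051500.
Setting it to zero: y = 67.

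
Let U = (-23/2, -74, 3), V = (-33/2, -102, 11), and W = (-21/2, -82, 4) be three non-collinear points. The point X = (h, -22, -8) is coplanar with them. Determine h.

-19/2

The plane through U, V, W has equation 36x + 13y + 68z = -1172.
Substituting X: (36)h + (-830) = -1172, so h = -19/2.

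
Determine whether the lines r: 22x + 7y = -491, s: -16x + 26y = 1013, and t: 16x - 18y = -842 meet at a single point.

The three lines meet at one point iff the augmented coefficient matrix [aᵢ bᵢ cᵢ] has rank < 3, i.e. its determinant vanishes.
Here the determinant is 1524.
Nonzero, so no common point exists.

No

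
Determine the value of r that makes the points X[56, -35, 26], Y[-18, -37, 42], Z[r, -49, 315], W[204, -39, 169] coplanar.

10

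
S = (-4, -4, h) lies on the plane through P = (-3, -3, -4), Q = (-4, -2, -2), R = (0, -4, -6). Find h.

A normal to the plane is n = PQ × PR = (0, 4, -2).
S lies in the plane iff n · PS = 0.
This gives (-2)h + (-12) = 0, so h = -6.

-6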